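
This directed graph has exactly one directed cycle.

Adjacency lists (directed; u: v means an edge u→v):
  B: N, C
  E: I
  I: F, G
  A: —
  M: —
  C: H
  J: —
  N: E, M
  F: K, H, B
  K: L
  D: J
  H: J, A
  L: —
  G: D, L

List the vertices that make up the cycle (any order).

DFS with gray/black marking from I:
I gray
  F gray
    K gray
      L gray
      L black
    K black
    H gray
      J gray
      J black
      A gray
      A black
    H black
    B gray
      N gray
        E gray
          E→I: I is gray → back edge
Back edge closes the cycle I → F → B → N → E → I; its vertices are {B, E, F, I, N}.

B, E, F, I, N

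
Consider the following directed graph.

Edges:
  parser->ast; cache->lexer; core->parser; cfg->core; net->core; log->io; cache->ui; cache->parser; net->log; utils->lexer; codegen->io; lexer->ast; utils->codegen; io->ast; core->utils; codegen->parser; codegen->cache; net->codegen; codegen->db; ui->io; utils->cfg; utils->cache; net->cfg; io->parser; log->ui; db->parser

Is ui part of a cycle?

No

ui lies on a cycle iff there is a path from ui back to itself.
Exploring from ui, it never reaches itself; equivalently, its strongly connected component is a singleton.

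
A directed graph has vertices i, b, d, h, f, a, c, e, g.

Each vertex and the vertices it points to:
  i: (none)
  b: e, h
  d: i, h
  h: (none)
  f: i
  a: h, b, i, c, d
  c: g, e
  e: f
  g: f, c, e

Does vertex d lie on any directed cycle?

No

d lies on a cycle iff there is a path from d back to itself.
Exploring from d, it never reaches itself; equivalently, its strongly connected component is a singleton.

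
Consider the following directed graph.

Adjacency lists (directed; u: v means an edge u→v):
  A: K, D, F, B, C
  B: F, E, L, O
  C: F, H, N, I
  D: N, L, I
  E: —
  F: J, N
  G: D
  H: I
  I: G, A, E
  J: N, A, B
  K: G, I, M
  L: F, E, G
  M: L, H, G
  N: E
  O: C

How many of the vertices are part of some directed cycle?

A vertex is on a directed cycle iff it belongs to a strongly connected component of size ≥ 2 (or has a self-loop).
The vertices on cycles are {A, B, C, D, F, G, H, I, J, K, L, M, O} — 13 in total.

13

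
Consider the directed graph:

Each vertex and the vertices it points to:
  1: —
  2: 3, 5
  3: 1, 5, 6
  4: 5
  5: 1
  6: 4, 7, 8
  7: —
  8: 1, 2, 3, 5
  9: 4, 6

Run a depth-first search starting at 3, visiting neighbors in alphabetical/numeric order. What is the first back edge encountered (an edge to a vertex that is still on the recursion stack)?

2→3

DFS from 3 (visiting neighbors in alphabetical/numeric order); mark gray on enter, black on exit:
3 gray
  1 gray
  1 black
  5 gray
    5→1: 1 black — skip
  5 black
  6 gray
    4 gray
      4→5: 5 black — skip
    4 black
    7 gray
    7 black
    8 gray
      8→1: 1 black — skip
      2 gray
        2→3: 3 is gray → back edge
First back edge: 2 → 3.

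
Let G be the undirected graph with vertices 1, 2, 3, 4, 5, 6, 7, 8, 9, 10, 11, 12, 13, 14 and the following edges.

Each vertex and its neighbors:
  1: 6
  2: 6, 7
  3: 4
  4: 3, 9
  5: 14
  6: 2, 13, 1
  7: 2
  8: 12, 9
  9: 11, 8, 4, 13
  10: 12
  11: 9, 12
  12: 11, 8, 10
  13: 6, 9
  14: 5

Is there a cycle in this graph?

Yes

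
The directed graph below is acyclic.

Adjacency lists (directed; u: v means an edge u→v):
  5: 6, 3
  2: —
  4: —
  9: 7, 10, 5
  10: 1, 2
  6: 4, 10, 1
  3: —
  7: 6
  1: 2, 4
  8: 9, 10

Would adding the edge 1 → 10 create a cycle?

Yes

Adding 1→10 creates a cycle iff 10 can already reach 1.
Path from 10: 10 → 1.
So 10 → … → 1 → 10 is a cycle.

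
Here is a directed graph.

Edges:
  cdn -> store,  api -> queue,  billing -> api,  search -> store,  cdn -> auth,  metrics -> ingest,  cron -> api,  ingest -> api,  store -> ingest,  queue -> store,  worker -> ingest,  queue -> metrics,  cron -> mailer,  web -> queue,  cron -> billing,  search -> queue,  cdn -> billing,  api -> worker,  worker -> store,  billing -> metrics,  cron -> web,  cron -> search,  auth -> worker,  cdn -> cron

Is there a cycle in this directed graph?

Yes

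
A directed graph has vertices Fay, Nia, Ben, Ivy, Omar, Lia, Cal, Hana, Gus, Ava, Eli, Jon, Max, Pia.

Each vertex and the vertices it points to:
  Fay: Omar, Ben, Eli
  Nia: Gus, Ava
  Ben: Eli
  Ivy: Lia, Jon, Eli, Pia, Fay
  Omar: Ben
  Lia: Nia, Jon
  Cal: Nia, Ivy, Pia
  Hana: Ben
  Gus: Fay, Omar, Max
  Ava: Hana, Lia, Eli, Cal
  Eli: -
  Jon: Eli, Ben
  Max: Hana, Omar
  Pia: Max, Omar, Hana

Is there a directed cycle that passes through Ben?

No

Ben lies on a cycle iff there is a path from Ben back to itself.
Exploring from Ben, it never reaches itself; equivalently, its strongly connected component is a singleton.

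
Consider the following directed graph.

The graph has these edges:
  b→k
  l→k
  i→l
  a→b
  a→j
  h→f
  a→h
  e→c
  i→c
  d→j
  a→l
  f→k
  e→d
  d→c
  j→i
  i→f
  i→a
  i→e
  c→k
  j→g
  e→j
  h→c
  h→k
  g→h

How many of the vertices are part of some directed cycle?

5

A vertex is on a directed cycle iff it belongs to a strongly connected component of size ≥ 2 (or has a self-loop).
The vertices on cycles are {a, d, e, i, j} — 5 in total.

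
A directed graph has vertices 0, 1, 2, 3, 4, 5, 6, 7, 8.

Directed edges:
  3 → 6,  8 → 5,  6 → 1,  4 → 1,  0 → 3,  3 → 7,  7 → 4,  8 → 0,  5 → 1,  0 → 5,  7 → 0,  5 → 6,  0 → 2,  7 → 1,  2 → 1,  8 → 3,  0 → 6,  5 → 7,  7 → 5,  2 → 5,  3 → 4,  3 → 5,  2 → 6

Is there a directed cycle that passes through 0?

0 is on a cycle iff 0 can reach itself via ≥1 edge.
0 → 3 → 7 → 0 — yes.

Yes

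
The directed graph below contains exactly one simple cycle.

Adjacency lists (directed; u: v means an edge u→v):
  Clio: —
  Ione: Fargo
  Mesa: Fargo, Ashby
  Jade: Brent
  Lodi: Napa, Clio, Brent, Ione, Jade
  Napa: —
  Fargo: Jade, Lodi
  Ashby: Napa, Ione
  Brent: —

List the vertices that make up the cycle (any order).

Ione, Lodi, Fargo

DFS with gray/black marking from Fargo:
Fargo gray
  Jade gray
    Brent gray
    Brent black
  Jade black
  Lodi gray
    Napa gray
    Napa black
    Clio gray
    Clio black
    Lodi→Brent: Brent black — skip
    Ione gray
      Ione→Fargo: Fargo is gray → back edge
Back edge closes the cycle Fargo → Lodi → Ione → Fargo; its vertices are {Ione, Lodi, Fargo}.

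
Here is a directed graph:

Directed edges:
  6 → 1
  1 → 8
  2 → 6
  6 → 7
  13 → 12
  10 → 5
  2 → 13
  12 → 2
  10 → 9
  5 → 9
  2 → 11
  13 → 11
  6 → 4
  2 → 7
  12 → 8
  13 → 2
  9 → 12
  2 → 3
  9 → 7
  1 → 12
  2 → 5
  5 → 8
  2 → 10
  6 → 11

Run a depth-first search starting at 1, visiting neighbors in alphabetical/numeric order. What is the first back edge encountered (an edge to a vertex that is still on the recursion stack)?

DFS from 1 (visiting neighbors in alphabetical/numeric order); mark gray on enter, black on exit:
1 gray
  8 gray
  8 black
  12 gray
    2 gray
      3 gray
      3 black
      5 gray
        5→8: 8 black — skip
        9 gray
          7 gray
          7 black
          9→12: 12 is gray → back edge
First back edge: 9 → 12.

9->12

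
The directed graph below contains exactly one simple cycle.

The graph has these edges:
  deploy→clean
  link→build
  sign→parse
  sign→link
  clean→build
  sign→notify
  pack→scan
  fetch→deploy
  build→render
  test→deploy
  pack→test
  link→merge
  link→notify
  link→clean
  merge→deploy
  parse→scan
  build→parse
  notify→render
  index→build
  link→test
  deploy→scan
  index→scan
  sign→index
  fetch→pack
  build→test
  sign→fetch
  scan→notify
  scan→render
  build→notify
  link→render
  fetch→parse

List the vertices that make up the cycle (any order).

test, build, clean, deploy

DFS with gray/black marking from build:
build gray
  notify gray
    render gray
    render black
  notify black
  build→render: render black — skip
  parse gray
    scan gray
      scan→notify: notify black — skip
      scan→render: render black — skip
    scan black
  parse black
  test gray
    deploy gray
      clean gray
        clean→build: build is gray → back edge
Back edge closes the cycle build → test → deploy → clean → build; its vertices are {test, build, clean, deploy}.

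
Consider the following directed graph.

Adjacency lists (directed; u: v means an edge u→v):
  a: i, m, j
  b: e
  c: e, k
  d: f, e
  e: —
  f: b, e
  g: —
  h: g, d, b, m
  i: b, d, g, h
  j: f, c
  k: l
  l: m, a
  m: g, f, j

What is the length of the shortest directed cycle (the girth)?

For each vertex v, BFS finds the shortest path from v back to v.
The shortest such closed walk is l → a → j → c → k → l, length 5.

5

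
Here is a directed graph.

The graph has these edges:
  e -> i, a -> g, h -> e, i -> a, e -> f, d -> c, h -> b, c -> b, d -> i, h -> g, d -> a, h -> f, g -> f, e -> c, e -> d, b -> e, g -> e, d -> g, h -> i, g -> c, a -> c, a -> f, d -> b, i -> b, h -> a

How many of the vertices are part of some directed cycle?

7

A vertex is on a directed cycle iff it belongs to a strongly connected component of size ≥ 2 (or has a self-loop).
The vertices on cycles are {a, b, c, d, e, g, i} — 7 in total.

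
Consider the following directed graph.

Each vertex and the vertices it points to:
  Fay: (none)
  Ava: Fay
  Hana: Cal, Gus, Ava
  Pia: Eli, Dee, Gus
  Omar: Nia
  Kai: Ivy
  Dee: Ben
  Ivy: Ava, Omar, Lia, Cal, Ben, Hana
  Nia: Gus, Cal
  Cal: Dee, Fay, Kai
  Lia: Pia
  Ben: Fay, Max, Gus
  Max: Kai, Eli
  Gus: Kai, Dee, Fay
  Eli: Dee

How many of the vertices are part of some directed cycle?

13

A vertex is on a directed cycle iff it belongs to a strongly connected component of size ≥ 2 (or has a self-loop).
The vertices on cycles are {Ben, Cal, Dee, Eli, Gus, Ivy, Kai, Lia, Max, Nia, Pia, Hana, Omar} — 13 in total.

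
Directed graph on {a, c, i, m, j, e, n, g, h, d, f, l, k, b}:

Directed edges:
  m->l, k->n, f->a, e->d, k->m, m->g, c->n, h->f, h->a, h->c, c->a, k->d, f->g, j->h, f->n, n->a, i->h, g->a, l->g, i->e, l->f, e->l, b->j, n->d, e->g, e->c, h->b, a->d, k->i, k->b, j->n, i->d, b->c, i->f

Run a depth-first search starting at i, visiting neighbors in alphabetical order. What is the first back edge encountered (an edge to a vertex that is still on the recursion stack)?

j->h

DFS from i (visiting neighbors in alphabetical order); mark gray on enter, black on exit:
i gray
  d gray
  d black
  e gray
    c gray
      a gray
        a→d: d black — skip
      a black
      n gray
        n→a: a black — skip
        n→d: d black — skip
      n black
    c black
    e→d: d black — skip
    g gray
      g→a: a black — skip
    g black
    l gray
      f gray
        f→a: a black — skip
        f→g: g black — skip
        f→n: n black — skip
      f black
      l→g: g black — skip
    l black
  e black
  i→f: f black — skip
  h gray
    h→a: a black — skip
    b gray
      b→c: c black — skip
      j gray
        j→h: h is gray → back edge
First back edge: j → h.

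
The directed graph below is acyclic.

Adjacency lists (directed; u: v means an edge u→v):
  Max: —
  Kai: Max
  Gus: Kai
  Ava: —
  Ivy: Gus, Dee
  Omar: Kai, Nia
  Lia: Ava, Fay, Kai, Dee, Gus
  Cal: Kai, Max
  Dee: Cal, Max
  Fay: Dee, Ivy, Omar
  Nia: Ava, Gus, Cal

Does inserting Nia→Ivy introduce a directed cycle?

No

Adding Nia→Ivy creates a cycle iff Ivy can already reach Nia.
Explore from Ivy: no path reaches Nia. The graph stays acyclic.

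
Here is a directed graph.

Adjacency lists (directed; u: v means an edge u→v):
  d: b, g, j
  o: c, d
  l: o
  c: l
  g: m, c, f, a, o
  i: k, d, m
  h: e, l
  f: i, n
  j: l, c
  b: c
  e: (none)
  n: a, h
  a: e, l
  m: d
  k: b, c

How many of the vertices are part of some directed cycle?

A vertex is on a directed cycle iff it belongs to a strongly connected component of size ≥ 2 (or has a self-loop).
The vertices on cycles are {a, b, c, d, f, g, h, i, j, k, l, m, n, o} — 14 in total.

14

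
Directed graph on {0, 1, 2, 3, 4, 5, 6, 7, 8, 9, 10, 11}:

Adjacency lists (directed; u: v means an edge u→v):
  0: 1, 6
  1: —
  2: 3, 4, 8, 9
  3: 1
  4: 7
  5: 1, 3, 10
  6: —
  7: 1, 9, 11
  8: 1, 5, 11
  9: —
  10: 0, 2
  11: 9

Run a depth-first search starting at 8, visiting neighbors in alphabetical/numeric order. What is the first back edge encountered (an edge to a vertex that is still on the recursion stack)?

2→8

DFS from 8 (visiting neighbors in alphabetical/numeric order); mark gray on enter, black on exit:
8 gray
  1 gray
  1 black
  5 gray
    5→1: 1 black — skip
    3 gray
      3→1: 1 black — skip
    3 black
    10 gray
      0 gray
        0→1: 1 black — skip
        6 gray
        6 black
      0 black
      2 gray
        2→3: 3 black — skip
        4 gray
          7 gray
            7→1: 1 black — skip
            9 gray
            9 black
            11 gray
              11→9: 9 black — skip
            11 black
          7 black
        4 black
        2→8: 8 is gray → back edge
First back edge: 2 → 8.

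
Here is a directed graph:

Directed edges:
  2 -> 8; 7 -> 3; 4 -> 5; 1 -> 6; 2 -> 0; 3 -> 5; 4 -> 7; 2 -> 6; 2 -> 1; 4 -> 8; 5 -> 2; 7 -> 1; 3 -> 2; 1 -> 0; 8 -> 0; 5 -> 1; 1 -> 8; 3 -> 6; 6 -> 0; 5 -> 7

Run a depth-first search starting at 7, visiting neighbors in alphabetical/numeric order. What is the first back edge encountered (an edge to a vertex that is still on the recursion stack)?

DFS from 7 (visiting neighbors in alphabetical/numeric order); mark gray on enter, black on exit:
7 gray
  1 gray
    0 gray
    0 black
    6 gray
      6→0: 0 black — skip
    6 black
    8 gray
      8→0: 0 black — skip
    8 black
  1 black
  3 gray
    2 gray
      2→0: 0 black — skip
      2→1: 1 black — skip
      2→6: 6 black — skip
      2→8: 8 black — skip
    2 black
    5 gray
      5→1: 1 black — skip
      5→2: 2 black — skip
      5→7: 7 is gray → back edge
First back edge: 5 → 7.

5→7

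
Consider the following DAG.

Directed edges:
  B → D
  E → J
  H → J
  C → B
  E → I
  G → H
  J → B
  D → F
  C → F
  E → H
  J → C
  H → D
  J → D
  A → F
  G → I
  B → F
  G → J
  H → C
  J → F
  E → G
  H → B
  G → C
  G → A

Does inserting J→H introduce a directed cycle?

Adding J→H creates a cycle iff H can already reach J.
Path from H: H → J.
So H → … → J → H is a cycle.

Yes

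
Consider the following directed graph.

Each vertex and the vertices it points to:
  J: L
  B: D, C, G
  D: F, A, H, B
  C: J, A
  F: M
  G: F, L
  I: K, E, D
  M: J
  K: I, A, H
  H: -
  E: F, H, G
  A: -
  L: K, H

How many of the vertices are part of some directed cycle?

11

A vertex is on a directed cycle iff it belongs to a strongly connected component of size ≥ 2 (or has a self-loop).
The vertices on cycles are {B, C, D, E, F, G, I, J, K, L, M} — 11 in total.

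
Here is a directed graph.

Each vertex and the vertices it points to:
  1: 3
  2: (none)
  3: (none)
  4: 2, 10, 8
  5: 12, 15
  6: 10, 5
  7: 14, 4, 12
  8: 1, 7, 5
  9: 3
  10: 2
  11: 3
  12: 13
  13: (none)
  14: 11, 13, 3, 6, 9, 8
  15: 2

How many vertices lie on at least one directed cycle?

4

A vertex is on a directed cycle iff it belongs to a strongly connected component of size ≥ 2 (or has a self-loop).
The vertices on cycles are {4, 7, 8, 14} — 4 in total.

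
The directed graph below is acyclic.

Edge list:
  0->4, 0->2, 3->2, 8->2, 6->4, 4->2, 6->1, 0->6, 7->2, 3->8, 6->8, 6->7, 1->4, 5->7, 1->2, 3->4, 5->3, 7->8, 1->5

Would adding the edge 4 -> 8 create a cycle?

Adding 4→8 creates a cycle iff 8 can already reach 4.
Explore from 8: no path reaches 4. The graph stays acyclic.

No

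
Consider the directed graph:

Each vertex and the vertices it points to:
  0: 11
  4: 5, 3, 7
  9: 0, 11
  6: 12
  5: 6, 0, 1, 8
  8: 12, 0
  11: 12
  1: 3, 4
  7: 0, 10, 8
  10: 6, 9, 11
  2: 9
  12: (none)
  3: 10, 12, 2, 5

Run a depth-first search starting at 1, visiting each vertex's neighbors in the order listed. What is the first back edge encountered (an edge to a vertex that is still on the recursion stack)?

DFS from 1 (visiting each vertex's neighbors in the order listed); mark gray on enter, black on exit:
1 gray
  3 gray
    10 gray
      6 gray
        12 gray
        12 black
      6 black
      9 gray
        0 gray
          11 gray
            11→12: 12 black — skip
          11 black
        0 black
        9→11: 11 black — skip
      9 black
      10→11: 11 black — skip
    10 black
    3→12: 12 black — skip
    2 gray
      2→9: 9 black — skip
    2 black
    5 gray
      5→6: 6 black — skip
      5→0: 0 black — skip
      5→1: 1 is gray → back edge
First back edge: 5 → 1.

5→1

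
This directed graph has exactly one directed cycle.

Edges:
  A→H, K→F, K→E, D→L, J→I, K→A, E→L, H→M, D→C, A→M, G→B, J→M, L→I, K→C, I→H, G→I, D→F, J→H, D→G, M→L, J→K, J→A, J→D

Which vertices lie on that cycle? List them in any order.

H, I, L, M

DFS with gray/black marking from L:
L gray
  I gray
    H gray
      M gray
        M→L: L is gray → back edge
Back edge closes the cycle L → I → H → M → L; its vertices are {H, I, L, M}.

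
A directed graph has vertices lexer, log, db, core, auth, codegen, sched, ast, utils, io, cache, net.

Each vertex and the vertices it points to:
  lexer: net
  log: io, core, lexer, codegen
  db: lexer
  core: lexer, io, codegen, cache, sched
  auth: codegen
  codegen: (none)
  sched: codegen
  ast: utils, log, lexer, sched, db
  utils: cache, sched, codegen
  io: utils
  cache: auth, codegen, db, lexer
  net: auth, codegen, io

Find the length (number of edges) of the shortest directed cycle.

5

For each vertex v, BFS finds the shortest path from v back to v.
The shortest such closed walk is io → utils → cache → lexer → net → io, length 5.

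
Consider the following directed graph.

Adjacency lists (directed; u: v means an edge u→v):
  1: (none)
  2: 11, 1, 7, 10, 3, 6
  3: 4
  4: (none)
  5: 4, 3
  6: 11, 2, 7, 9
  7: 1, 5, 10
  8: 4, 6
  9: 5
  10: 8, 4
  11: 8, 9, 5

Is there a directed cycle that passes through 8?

8 is on a cycle iff 8 can reach itself via ≥1 edge.
8 → 6 → 11 → 8 — yes.

Yes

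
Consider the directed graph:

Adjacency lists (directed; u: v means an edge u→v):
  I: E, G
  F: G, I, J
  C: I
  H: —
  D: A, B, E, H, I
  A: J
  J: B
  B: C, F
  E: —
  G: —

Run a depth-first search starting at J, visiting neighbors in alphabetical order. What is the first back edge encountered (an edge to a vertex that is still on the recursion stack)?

DFS from J (visiting neighbors in alphabetical order); mark gray on enter, black on exit:
J gray
  B gray
    C gray
      I gray
        E gray
        E black
        G gray
        G black
      I black
    C black
    F gray
      F→G: G black — skip
      F→I: I black — skip
      F→J: J is gray → back edge
First back edge: F → J.

F->J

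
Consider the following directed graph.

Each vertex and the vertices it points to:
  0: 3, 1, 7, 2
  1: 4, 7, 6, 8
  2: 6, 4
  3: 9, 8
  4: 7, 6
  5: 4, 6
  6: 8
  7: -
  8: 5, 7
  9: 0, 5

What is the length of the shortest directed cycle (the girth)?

3

For each vertex v, BFS finds the shortest path from v back to v.
The shortest such closed walk is 0 → 3 → 9 → 0, length 3.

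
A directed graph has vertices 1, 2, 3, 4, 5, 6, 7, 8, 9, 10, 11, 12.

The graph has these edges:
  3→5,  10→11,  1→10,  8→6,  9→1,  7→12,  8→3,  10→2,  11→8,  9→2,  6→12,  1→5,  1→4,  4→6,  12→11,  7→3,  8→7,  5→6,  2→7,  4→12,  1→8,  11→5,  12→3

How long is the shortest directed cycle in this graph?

For each vertex v, BFS finds the shortest path from v back to v.
The shortest such closed walk is 11 → 8 → 6 → 12 → 11, length 4.

4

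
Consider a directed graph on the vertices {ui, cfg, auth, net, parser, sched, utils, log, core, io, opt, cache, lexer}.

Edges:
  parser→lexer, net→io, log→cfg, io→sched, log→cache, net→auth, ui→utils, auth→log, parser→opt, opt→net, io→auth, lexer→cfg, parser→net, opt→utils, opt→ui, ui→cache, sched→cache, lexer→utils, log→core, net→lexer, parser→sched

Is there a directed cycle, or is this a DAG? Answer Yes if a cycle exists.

DFS with white/gray/black marking, starting from io:
io gray
  sched gray
    cache gray
    cache black
  sched black
  auth gray
    log gray
      core gray
      core black
      cfg gray
      cfg black
      log→cache: cache black — skip
    log black
  auth black
io black
ui gray
  ui→cache: cache black — skip
  utils gray
  utils black
ui black
net gray
  net→io: io black — skip
  net→auth: auth black — skip
  lexer gray
    lexer→utils: utils black — skip
    lexer→cfg: cfg black — skip
  lexer black
net black
parser gray
  parser→sched: sched black — skip
  parser→lexer: lexer black — skip
  opt gray
    opt→net: net black — skip
    opt→ui: ui black — skip
    opt→utils: utils black — skip
  opt black
  parser→net: net black — skip
parser black
Every edge goes to a white or black vertex — no back edge, so the graph is acyclic.

No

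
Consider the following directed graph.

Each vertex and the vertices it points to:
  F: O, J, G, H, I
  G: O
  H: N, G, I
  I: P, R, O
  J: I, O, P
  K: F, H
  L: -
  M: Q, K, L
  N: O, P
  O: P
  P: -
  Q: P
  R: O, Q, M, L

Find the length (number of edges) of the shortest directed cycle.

5

For each vertex v, BFS finds the shortest path from v back to v.
The shortest such closed walk is R → M → K → H → I → R, length 5.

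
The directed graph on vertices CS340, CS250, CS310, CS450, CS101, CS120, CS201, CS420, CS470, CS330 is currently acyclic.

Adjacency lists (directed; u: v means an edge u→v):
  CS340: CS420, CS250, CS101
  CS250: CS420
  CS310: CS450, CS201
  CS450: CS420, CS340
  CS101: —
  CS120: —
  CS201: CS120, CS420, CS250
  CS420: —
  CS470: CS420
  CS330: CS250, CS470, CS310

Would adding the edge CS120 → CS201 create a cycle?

Adding CS120→CS201 creates a cycle iff CS201 can already reach CS120.
Path from CS201: CS201 → CS120.
So CS201 → … → CS120 → CS201 is a cycle.

Yes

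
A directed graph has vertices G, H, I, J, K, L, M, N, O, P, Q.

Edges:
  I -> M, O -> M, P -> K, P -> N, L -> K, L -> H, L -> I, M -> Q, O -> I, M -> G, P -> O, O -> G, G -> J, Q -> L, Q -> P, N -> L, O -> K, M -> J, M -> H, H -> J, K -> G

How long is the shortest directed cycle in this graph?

4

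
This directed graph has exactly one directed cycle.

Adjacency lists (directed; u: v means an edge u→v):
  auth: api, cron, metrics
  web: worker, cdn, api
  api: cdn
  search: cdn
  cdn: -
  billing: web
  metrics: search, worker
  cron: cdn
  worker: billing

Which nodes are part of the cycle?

web, worker, billing

DFS with gray/black marking from worker:
worker gray
  billing gray
    web gray
      web→worker: worker is gray → back edge
Back edge closes the cycle worker → billing → web → worker; its vertices are {web, worker, billing}.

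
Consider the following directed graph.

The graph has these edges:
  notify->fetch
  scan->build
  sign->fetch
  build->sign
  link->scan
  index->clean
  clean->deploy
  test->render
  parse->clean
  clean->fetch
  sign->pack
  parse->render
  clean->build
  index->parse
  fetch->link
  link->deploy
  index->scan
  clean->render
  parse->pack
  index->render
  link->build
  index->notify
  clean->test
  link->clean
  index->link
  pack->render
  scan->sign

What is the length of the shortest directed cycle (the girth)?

For each vertex v, BFS finds the shortest path from v back to v.
The shortest such closed walk is link → clean → fetch → link, length 3.

3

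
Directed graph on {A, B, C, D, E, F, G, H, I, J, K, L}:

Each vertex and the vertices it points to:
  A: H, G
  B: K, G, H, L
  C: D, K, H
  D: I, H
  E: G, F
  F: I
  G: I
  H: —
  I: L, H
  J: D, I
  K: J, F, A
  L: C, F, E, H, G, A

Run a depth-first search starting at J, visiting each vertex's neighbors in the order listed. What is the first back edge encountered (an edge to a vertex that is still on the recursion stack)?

C->D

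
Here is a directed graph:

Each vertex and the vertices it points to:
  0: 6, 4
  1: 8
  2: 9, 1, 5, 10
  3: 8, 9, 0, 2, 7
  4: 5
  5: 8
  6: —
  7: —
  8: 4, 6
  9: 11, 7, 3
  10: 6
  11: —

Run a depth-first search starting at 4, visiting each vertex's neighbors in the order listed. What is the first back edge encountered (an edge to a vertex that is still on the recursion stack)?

8→4

DFS from 4 (visiting each vertex's neighbors in the order listed); mark gray on enter, black on exit:
4 gray
  5 gray
    8 gray
      8→4: 4 is gray → back edge
First back edge: 8 → 4.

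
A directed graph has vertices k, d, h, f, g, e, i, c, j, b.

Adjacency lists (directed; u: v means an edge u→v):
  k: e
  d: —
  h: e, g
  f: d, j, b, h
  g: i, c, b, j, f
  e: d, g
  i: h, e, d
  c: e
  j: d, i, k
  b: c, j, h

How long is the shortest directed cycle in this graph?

3

For each vertex v, BFS finds the shortest path from v back to v.
The shortest such closed walk is g → f → h → g, length 3.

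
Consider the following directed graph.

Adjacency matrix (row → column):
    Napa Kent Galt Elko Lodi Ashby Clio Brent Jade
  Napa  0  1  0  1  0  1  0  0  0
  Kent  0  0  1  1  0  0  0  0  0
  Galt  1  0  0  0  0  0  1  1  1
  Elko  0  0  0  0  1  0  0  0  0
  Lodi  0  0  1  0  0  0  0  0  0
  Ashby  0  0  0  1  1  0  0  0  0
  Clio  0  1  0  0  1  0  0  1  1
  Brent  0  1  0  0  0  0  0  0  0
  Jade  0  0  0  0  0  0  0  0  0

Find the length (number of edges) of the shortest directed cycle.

For each vertex v, BFS finds the shortest path from v back to v.
The shortest such closed walk is Lodi → Galt → Clio → Lodi, length 3.

3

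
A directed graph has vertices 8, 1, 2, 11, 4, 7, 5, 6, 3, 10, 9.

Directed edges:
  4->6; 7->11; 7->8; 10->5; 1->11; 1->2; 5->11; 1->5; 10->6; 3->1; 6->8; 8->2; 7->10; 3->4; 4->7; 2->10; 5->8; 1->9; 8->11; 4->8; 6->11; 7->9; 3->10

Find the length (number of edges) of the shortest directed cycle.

4

For each vertex v, BFS finds the shortest path from v back to v.
The shortest such closed walk is 6 → 8 → 2 → 10 → 6, length 4.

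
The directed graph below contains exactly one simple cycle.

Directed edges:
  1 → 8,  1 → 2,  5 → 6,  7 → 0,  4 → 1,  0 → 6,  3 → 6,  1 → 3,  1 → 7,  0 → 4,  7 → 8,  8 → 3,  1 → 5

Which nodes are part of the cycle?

0, 1, 4, 7

DFS with gray/black marking from 1:
1 gray
  2 gray
  2 black
  8 gray
    3 gray
      6 gray
      6 black
    3 black
  8 black
  1→3: 3 black — skip
  5 gray
    5→6: 6 black — skip
  5 black
  7 gray
    0 gray
      4 gray
        4→1: 1 is gray → back edge
Back edge closes the cycle 1 → 7 → 0 → 4 → 1; its vertices are {0, 1, 4, 7}.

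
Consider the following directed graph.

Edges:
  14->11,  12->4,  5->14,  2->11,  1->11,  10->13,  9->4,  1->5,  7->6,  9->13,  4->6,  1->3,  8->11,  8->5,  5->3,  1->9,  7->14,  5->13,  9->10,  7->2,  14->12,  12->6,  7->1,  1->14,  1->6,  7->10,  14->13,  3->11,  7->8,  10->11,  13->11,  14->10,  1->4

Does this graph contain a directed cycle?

DFS with white/gray/black marking, starting from 14:
14 gray
  11 gray
  11 black
  13 gray
    13→11: 11 black — skip
  13 black
  10 gray
    10→11: 11 black — skip
    10→13: 13 black — skip
  10 black
  12 gray
    6 gray
    6 black
    4 gray
      4→6: 6 black — skip
    4 black
  12 black
14 black
1 gray
  1→11: 11 black — skip
  5 gray
    5→14: 14 black — skip
    3 gray
      3→11: 11 black — skip
    3 black
    5→13: 13 black — skip
  5 black
  1→4: 4 black — skip
  1→3: 3 black — skip
  1→14: 14 black — skip
  9 gray
    9→10: 10 black — skip
    9→13: 13 black — skip
    9→4: 4 black — skip
  9 black
  1→6: 6 black — skip
1 black
2 gray
  2→11: 11 black — skip
2 black
7 gray
  7→1: 1 black — skip
  7→10: 10 black — skip
  7→6: 6 black — skip
  7→14: 14 black — skip
  7→2: 2 black — skip
  8 gray
    8→11: 11 black — skip
    8→5: 5 black — skip
  8 black
7 black
Every edge goes to a white or black vertex — no back edge, so the graph is acyclic.

No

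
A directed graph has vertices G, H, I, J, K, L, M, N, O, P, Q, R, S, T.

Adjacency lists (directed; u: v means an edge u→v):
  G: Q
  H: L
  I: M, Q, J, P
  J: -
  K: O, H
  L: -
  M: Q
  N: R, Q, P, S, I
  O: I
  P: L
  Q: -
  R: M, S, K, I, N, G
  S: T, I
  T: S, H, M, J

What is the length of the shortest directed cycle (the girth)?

For each vertex v, BFS finds the shortest path from v back to v.
The shortest such closed walk is R → N → R, length 2.

2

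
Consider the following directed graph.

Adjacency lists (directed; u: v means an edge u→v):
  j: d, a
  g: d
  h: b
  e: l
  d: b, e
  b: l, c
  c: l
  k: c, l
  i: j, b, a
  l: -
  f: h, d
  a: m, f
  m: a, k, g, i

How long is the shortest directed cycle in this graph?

For each vertex v, BFS finds the shortest path from v back to v.
The shortest such closed walk is a → m → a, length 2.

2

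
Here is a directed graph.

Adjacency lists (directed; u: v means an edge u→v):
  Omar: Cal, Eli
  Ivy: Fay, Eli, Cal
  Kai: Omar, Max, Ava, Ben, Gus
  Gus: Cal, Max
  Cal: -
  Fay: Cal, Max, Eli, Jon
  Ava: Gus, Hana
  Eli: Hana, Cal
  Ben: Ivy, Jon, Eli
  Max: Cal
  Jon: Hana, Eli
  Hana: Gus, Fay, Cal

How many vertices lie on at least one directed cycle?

A vertex is on a directed cycle iff it belongs to a strongly connected component of size ≥ 2 (or has a self-loop).
The vertices on cycles are {Eli, Fay, Jon, Hana} — 4 in total.

4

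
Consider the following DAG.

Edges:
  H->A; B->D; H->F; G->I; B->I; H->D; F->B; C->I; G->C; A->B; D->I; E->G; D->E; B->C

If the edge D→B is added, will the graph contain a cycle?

Yes

Adding D→B creates a cycle iff B can already reach D.
Path from B: B → D.
So B → … → D → B is a cycle.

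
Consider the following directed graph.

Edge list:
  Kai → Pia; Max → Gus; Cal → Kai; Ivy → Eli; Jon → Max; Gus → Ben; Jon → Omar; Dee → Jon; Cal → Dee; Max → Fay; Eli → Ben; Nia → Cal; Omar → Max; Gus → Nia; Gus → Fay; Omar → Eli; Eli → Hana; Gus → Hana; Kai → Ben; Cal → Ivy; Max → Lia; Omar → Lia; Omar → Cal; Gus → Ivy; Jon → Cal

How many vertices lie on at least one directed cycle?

7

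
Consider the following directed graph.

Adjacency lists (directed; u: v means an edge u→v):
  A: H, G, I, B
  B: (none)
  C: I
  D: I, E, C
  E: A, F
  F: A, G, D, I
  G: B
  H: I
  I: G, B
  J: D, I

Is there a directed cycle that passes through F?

Yes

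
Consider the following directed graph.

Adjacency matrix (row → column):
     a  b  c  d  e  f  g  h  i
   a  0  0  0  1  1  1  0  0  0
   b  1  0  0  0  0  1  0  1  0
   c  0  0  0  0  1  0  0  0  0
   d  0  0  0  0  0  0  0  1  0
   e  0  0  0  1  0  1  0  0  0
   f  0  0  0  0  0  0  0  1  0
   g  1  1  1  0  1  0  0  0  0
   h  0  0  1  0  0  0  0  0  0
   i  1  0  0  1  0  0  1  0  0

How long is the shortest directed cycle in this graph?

For each vertex v, BFS finds the shortest path from v back to v.
The shortest such closed walk is c → e → f → h → c, length 4.

4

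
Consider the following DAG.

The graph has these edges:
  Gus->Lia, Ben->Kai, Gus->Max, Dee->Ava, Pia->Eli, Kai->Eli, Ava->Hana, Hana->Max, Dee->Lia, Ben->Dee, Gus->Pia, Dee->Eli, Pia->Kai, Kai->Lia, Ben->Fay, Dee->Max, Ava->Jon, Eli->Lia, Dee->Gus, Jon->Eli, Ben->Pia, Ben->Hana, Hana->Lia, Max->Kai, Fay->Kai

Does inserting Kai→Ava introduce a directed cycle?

Yes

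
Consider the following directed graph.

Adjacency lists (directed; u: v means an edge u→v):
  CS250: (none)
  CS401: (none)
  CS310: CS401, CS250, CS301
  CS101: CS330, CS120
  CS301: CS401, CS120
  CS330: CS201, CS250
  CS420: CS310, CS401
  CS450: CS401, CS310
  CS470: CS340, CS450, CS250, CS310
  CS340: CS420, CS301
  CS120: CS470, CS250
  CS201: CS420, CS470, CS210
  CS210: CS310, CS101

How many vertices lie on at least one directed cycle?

A vertex is on a directed cycle iff it belongs to a strongly connected component of size ≥ 2 (or has a self-loop).
The vertices on cycles are {CS101, CS120, CS201, CS210, CS301, CS310, CS330, CS340, CS420, CS450, CS470} — 11 in total.

11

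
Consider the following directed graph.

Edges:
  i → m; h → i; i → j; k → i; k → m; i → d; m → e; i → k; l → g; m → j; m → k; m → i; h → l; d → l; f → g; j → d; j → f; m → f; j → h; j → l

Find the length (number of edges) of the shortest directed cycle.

2

For each vertex v, BFS finds the shortest path from v back to v.
The shortest such closed walk is k → m → k, length 2.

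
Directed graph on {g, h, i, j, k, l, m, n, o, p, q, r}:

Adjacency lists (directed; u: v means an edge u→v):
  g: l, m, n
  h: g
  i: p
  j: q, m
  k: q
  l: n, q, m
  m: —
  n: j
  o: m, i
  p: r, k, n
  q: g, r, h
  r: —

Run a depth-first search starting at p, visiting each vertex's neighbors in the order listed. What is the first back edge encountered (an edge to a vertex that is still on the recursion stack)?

j→q

DFS from p (visiting each vertex's neighbors in the order listed); mark gray on enter, black on exit:
p gray
  r gray
  r black
  k gray
    q gray
      g gray
        l gray
          n gray
            j gray
              j→q: q is gray → back edge
First back edge: j → q.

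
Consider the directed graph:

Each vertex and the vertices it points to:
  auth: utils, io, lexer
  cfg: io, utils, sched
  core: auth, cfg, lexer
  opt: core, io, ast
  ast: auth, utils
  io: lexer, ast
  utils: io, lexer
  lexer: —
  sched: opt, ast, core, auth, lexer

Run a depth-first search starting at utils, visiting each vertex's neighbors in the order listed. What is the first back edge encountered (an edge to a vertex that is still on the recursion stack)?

auth->utils

DFS from utils (visiting each vertex's neighbors in the order listed); mark gray on enter, black on exit:
utils gray
  io gray
    lexer gray
    lexer black
    ast gray
      auth gray
        auth→utils: utils is gray → back edge
First back edge: auth → utils.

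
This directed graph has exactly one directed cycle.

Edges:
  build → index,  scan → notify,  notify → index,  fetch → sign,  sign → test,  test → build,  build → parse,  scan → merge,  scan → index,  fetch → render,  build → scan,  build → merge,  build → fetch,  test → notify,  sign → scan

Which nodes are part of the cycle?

sign, test, build, fetch

DFS with gray/black marking from build:
build gray
  parse gray
  parse black
  fetch gray
    render gray
    render black
    sign gray
      test gray
        notify gray
          index gray
          index black
        notify black
        test→build: build is gray → back edge
Back edge closes the cycle build → fetch → sign → test → build; its vertices are {sign, test, build, fetch}.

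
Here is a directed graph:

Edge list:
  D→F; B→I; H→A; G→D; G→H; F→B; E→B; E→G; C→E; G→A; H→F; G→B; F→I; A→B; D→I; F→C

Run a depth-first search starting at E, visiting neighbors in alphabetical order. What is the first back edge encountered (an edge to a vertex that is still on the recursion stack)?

C->E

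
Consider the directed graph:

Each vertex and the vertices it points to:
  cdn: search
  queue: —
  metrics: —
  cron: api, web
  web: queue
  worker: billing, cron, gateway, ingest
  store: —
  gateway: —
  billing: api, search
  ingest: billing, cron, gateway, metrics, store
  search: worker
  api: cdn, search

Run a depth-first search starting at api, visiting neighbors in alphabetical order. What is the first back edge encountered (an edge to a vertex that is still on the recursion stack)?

DFS from api (visiting neighbors in alphabetical order); mark gray on enter, black on exit:
api gray
  cdn gray
    search gray
      worker gray
        billing gray
          billing→api: api is gray → back edge
First back edge: billing → api.

billing->api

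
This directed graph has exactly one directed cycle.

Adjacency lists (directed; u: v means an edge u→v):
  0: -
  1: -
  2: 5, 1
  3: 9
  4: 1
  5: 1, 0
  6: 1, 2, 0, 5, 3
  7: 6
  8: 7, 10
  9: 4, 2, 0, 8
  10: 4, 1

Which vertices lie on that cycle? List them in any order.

DFS with gray/black marking from 3:
3 gray
  9 gray
    4 gray
      1 gray
      1 black
    4 black
    2 gray
      5 gray
        5→1: 1 black — skip
        0 gray
        0 black
      5 black
      2→1: 1 black — skip
    2 black
    9→0: 0 black — skip
    8 gray
      7 gray
        6 gray
          6→1: 1 black — skip
          6→2: 2 black — skip
          6→0: 0 black — skip
          6→5: 5 black — skip
          6→3: 3 is gray → back edge
Back edge closes the cycle 3 → 9 → 8 → 7 → 6 → 3; its vertices are {3, 6, 7, 8, 9}.

3, 6, 7, 8, 9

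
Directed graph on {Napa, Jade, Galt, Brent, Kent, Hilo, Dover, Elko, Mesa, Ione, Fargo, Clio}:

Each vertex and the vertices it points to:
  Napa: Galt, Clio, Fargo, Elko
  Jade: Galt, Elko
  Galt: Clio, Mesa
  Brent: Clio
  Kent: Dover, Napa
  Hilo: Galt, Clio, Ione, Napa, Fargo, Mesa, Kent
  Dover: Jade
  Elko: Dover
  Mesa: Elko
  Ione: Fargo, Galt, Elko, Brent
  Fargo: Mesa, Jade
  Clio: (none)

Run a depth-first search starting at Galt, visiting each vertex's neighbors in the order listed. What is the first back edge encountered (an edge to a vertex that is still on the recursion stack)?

DFS from Galt (visiting each vertex's neighbors in the order listed); mark gray on enter, black on exit:
Galt gray
  Clio gray
  Clio black
  Mesa gray
    Elko gray
      Dover gray
        Jade gray
          Jade→Galt: Galt is gray → back edge
First back edge: Jade → Galt.

Jade->Galt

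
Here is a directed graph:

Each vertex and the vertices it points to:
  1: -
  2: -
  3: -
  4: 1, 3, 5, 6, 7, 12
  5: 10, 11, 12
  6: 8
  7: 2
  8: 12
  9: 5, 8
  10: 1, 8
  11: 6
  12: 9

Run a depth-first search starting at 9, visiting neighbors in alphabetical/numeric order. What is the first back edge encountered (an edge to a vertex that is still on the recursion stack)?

12->9

DFS from 9 (visiting neighbors in alphabetical/numeric order); mark gray on enter, black on exit:
9 gray
  5 gray
    10 gray
      1 gray
      1 black
      8 gray
        12 gray
          12→9: 9 is gray → back edge
First back edge: 12 → 9.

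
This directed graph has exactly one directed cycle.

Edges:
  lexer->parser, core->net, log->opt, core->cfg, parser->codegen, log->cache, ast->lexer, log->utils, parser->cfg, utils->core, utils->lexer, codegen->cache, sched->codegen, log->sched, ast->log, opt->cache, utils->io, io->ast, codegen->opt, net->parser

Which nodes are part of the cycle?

io, ast, log, utils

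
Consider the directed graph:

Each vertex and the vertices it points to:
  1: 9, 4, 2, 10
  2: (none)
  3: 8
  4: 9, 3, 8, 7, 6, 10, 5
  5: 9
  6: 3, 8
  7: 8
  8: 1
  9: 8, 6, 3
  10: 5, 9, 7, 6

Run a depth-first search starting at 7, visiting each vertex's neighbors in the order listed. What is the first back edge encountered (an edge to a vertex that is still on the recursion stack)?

9→8

DFS from 7 (visiting each vertex's neighbors in the order listed); mark gray on enter, black on exit:
7 gray
  8 gray
    1 gray
      9 gray
        9→8: 8 is gray → back edge
First back edge: 9 → 8.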